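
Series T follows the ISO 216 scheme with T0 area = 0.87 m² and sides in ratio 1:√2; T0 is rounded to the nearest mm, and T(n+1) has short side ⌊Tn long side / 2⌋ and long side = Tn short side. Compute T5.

138 × 196 mm

Let T0's short side be w mm. w · w√2 = 0.87 m² = 870,000 mm², so w ≈ 784.3 mm and w√2 ≈ 1109.2 mm → T0 = 784 × 1109 mm.
T1: ⌊1109/2⌋ × 784 = 554 × 784 mm
T2: ⌊784/2⌋ × 554 = 392 × 554 mm
T3: ⌊554/2⌋ × 392 = 277 × 392 mm
T4: ⌊392/2⌋ × 277 = 196 × 277 mm
T5: ⌊277/2⌋ × 196 = 138 × 196 mm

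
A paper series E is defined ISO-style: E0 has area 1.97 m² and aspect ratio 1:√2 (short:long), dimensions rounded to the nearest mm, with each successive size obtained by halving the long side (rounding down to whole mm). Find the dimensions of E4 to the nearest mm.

Let E0's short side be w mm. w · w√2 = 1.97 m² = 1,970,000 mm², so w ≈ 1180.3 mm and w√2 ≈ 1669.1 mm → E0 = 1180 × 1669 mm.
E1: ⌊1669/2⌋ × 1180 = 834 × 1180 mm
E2: ⌊1180/2⌋ × 834 = 590 × 834 mm
E3: ⌊834/2⌋ × 590 = 417 × 590 mm
E4: ⌊590/2⌋ × 417 = 295 × 417 mm

295 × 417 mm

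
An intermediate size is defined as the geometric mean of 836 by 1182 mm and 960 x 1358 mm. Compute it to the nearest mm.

Short side: √(836 · 960) = √802560 ≈ 895.9 → 896 mm
Long side: √(1182 · 1358) = √1605156 ≈ 1266.9 → 1267 mm

896 × 1267 mm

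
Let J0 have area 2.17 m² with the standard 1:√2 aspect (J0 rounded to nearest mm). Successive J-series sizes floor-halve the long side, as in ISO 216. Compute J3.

438 × 619 mm

Let J0's short side be w mm. w · w√2 = 2.17 m² = 2,170,000 mm², so w ≈ 1238.7 mm and w√2 ≈ 1751.8 mm → J0 = 1239 × 1752 mm.
J1: ⌊1752/2⌋ × 1239 = 876 × 1239 mm
J2: ⌊1239/2⌋ × 876 = 619 × 876 mm
J3: ⌊876/2⌋ × 619 = 438 × 619 mm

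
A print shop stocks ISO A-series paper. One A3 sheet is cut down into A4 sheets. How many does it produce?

A3 = 297 × 420 mm; A4 = 210 × 297 mm.
Each halving step doubles the count; 1 step from A3 to A4.
2^1 = 2.

2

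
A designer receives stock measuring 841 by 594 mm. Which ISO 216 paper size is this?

A1 (594 × 841 mm)

Aspect ratio 841/594 ≈ 1.416 — close to the ISO √2 ≈ 1.414.
In the A-series (A0 area = 1 m²): A1 = 594 × 841 mm.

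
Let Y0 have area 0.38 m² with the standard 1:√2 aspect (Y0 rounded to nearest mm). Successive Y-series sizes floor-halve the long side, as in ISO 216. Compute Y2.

259 × 366 mm

Let Y0's short side be w mm. w · w√2 = 0.38 m² = 380,000 mm², so w ≈ 518.4 mm and w√2 ≈ 733.1 mm → Y0 = 518 × 733 mm.
Y1: ⌊733/2⌋ × 518 = 366 × 518 mm
Y2: ⌊518/2⌋ × 366 = 259 × 366 mm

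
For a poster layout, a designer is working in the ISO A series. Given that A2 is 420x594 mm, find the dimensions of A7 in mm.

74 × 105 mm

A3: ⌊594/2⌋ × 420 = 297 × 420 mm
A4: ⌊420/2⌋ × 297 = 210 × 297 mm
A5: ⌊297/2⌋ × 210 = 148 × 210 mm
A6: ⌊210/2⌋ × 148 = 105 × 148 mm
A7: ⌊148/2⌋ × 105 = 74 × 105 mm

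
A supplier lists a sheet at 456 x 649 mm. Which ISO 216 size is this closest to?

Aspect ratio 649/456 ≈ 1.423 — close to the ISO √2 ≈ 1.414.
In the C-series (envelope sizes, between A and B): C2 = 458 × 648 mm.
Off by 3 mm total — nearest standard size.

C2 (458 × 648 mm)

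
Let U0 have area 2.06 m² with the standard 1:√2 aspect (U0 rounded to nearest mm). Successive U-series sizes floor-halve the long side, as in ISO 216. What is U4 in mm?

301 × 426 mm

Let U0's short side be w mm. w · w√2 = 2.06 m² = 2,060,000 mm², so w ≈ 1206.9 mm and w√2 ≈ 1706.8 mm → U0 = 1207 × 1707 mm.
U1: ⌊1707/2⌋ × 1207 = 853 × 1207 mm
U2: ⌊1207/2⌋ × 853 = 603 × 853 mm
U3: ⌊853/2⌋ × 603 = 426 × 603 mm
U4: ⌊603/2⌋ × 426 = 301 × 426 mm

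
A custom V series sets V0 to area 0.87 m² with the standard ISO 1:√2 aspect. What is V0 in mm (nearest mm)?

784 × 1109 mm

Let the short side be w mm. Then w · w√2 = 0.87 m² = 870,000 mm².
w² = 870,000/√2, so w ≈ 784.3 mm; long side = w√2 ≈ 1109.2 mm.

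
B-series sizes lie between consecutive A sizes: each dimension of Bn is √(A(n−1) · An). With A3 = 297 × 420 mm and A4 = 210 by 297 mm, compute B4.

Short side: √(297 · 210) = √62370 ≈ 249.7 → 250 mm
Long side: √(420 · 297) = √124740 ≈ 353.2 → 353 mm

250 × 353 mm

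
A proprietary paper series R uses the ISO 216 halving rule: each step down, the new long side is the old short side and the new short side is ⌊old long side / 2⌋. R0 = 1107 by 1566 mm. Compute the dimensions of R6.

R1 = 783 × 1107 mm (from R0 by 1 halving).
R2: ⌊1107/2⌋ × 783 = 553 × 783 mm
R3: ⌊783/2⌋ × 553 = 391 × 553 mm
R4: ⌊553/2⌋ × 391 = 276 × 391 mm
R5: ⌊391/2⌋ × 276 = 195 × 276 mm
R6: ⌊276/2⌋ × 195 = 138 × 195 mm

138 × 195 mm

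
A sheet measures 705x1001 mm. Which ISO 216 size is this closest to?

Aspect ratio 1001/705 ≈ 1.420 — close to the ISO √2 ≈ 1.414.
In the B-series (B0 = 1000 × 1414 mm): B1 = 707 × 1000 mm.
Off by 3 mm total — nearest standard size.

B1 (707 × 1000 mm)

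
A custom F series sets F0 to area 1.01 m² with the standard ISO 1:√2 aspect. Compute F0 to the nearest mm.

845 × 1195 mm

Let the short side be w mm. Then w · w√2 = 1.01 m² = 1,010,000 mm².
w² = 1,010,000/√2, so w ≈ 845.1 mm; long side = w√2 ≈ 1195.1 mm.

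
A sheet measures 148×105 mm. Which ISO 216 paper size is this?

A6 (105 × 148 mm)

Aspect ratio 148/105 ≈ 1.410 — close to the ISO √2 ≈ 1.414.
In the A-series (A0 area = 1 m²): A6 = 105 × 148 mm.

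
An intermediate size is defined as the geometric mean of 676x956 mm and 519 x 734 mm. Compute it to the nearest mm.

592 × 838 mm

Short side: √(676 · 519) = √350844 ≈ 592.3 → 592 mm
Long side: √(956 · 734) = √701704 ≈ 837.7 → 838 mm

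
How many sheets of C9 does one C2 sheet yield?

128

Each ISO step halves the sheet: 1 × C2 → 2 × C3 → 4 × C4 → 8 × C5 → …
From C2 to C9 is 7 halving steps: 2^7 = 128.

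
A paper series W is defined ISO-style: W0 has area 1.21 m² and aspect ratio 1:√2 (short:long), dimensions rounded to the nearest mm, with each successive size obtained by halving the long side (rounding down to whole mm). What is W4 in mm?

Let W0's short side be w mm. w · w√2 = 1.21 m² = 1,210,000 mm², so w ≈ 925.0 mm and w√2 ≈ 1308.1 mm → W0 = 925 × 1308 mm.
W1: ⌊1308/2⌋ × 925 = 654 × 925 mm
W2: ⌊925/2⌋ × 654 = 462 × 654 mm
W3: ⌊654/2⌋ × 462 = 327 × 462 mm
W4: ⌊462/2⌋ × 327 = 231 × 327 mm

231 × 327 mm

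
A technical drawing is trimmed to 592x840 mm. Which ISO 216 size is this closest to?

A1 (594 × 841 mm)

Aspect ratio 840/592 ≈ 1.419 — close to the ISO √2 ≈ 1.414.
In the A-series (A0 area = 1 m²): A1 = 594 × 841 mm.
Off by 3 mm total — nearest standard size.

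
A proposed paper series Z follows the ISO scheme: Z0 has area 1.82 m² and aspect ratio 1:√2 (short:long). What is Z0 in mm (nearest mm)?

1134 × 1604 mm

Let the short side be w mm. Then w · w√2 = 1.82 m² = 1,820,000 mm².
w² = 1,820,000/√2, so w ≈ 1134.4 mm; long side = w√2 ≈ 1604.3 mm.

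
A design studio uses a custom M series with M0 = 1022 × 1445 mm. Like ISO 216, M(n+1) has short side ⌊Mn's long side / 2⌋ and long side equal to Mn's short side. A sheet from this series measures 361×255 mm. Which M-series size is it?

M0: 1022 × 1445 mm
M1: 722 × 1022 mm
M2: 511 × 722 mm
M3: 361 × 511 mm
M4: 255 × 361 mm
M5: 180 × 255 mm
→ matches M4.

M4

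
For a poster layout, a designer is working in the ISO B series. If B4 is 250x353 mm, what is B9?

44 × 62 mm

B5: ⌊353/2⌋ × 250 = 176 × 250 mm
B6: ⌊250/2⌋ × 176 = 125 × 176 mm
B7: ⌊176/2⌋ × 125 = 88 × 125 mm
B8: ⌊125/2⌋ × 88 = 62 × 88 mm
B9: ⌊88/2⌋ × 62 = 44 × 62 mm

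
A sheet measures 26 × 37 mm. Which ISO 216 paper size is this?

Aspect ratio 37/26 ≈ 1.423 — close to the ISO √2 ≈ 1.414.
In the A-series (A0 area = 1 m²): A10 = 26 × 37 mm.

A10 (26 × 37 mm)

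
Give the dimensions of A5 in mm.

148 × 210 mm

A0 = 841 × 1189 mm (A0 has area 1 m², aspect 1:√2).
A1: ⌊1189/2⌋ × 841 = 594 × 841 mm
A2: ⌊841/2⌋ × 594 = 420 × 594 mm
A3: ⌊594/2⌋ × 420 = 297 × 420 mm
A4: ⌊420/2⌋ × 297 = 210 × 297 mm
A5: ⌊297/2⌋ × 210 = 148 × 210 mm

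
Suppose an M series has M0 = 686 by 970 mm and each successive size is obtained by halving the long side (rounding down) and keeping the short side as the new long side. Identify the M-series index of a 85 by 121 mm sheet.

M6

M0: 686 × 970 mm
M1: 485 × 686 mm
M2: 343 × 485 mm
M3: 242 × 343 mm
M4: 171 × 242 mm
M5: 121 × 171 mm
M6: 85 × 121 mm
M7: 60 × 85 mm
→ matches M6.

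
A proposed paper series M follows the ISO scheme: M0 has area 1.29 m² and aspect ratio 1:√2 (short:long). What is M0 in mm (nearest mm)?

Let the short side be w mm. Then w · w√2 = 1.29 m² = 1,290,000 mm².
w² = 1,290,000/√2, so w ≈ 955.1 mm; long side = w√2 ≈ 1350.7 mm.

955 × 1351 mm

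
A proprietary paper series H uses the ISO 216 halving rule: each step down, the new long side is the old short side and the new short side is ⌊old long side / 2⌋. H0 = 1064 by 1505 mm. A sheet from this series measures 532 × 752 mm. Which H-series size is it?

H0: 1064 × 1505 mm
H1: 752 × 1064 mm
H2: 532 × 752 mm
H3: 376 × 532 mm
→ matches H2.

H2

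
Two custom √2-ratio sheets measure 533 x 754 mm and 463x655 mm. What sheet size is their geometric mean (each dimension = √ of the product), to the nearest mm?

497 × 703 mm

Short side: √(533 · 463) = √246779 ≈ 496.8 → 497 mm
Long side: √(754 · 655) = √493870 ≈ 702.8 → 703 mm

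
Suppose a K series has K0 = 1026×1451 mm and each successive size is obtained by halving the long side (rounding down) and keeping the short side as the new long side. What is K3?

362 × 513 mm

K1: ⌊1451/2⌋ × 1026 = 725 × 1026 mm
K2: ⌊1026/2⌋ × 725 = 513 × 725 mm
K3: ⌊725/2⌋ × 513 = 362 × 513 mm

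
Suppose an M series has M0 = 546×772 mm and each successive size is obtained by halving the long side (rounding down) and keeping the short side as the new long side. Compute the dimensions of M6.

M1 = 386 × 546 mm (from M0 by 1 halving).
M2: ⌊546/2⌋ × 386 = 273 × 386 mm
M3: ⌊386/2⌋ × 273 = 193 × 273 mm
M4: ⌊273/2⌋ × 193 = 136 × 193 mm
M5: ⌊193/2⌋ × 136 = 96 × 136 mm
M6: ⌊136/2⌋ × 96 = 68 × 96 mm

68 × 96 mm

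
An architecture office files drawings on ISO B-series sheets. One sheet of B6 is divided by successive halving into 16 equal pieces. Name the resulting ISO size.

B10

16 = 2^4, so 4 halving steps.
B6 → B7 → … → B10 after 4 steps.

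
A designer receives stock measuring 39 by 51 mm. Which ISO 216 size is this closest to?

A9 (37 × 52 mm)

Aspect ratio 51/39 ≈ 1.308 (ISO target is √2 ≈ 1.414).
In the A-series (A0 area = 1 m²): A9 = 37 × 52 mm.
Off by 3 mm total — nearest standard size.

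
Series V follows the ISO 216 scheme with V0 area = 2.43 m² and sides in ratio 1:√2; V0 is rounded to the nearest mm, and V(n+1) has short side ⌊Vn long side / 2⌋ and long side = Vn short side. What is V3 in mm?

463 × 655 mm

Let V0's short side be w mm. w · w√2 = 2.43 m² = 2,430,000 mm², so w ≈ 1310.8 mm and w√2 ≈ 1853.8 mm → V0 = 1311 × 1854 mm.
V1: ⌊1854/2⌋ × 1311 = 927 × 1311 mm
V2: ⌊1311/2⌋ × 927 = 655 × 927 mm
V3: ⌊927/2⌋ × 655 = 463 × 655 mm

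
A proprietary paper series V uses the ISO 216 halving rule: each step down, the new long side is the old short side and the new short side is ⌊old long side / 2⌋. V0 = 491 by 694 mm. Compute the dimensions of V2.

245 × 347 mm

V1: ⌊694/2⌋ × 491 = 347 × 491 mm
V2: ⌊491/2⌋ × 347 = 245 × 347 mm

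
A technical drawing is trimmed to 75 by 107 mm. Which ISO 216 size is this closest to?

Aspect ratio 107/75 ≈ 1.427 — close to the ISO √2 ≈ 1.414.
In the A-series (A0 area = 1 m²): A7 = 74 × 105 mm.
Off by 3 mm total — nearest standard size.

A7 (74 × 105 mm)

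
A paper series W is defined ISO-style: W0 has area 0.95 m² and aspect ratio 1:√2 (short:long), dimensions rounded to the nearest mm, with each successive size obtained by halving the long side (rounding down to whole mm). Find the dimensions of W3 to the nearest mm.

289 × 410 mm

Let W0's short side be w mm. w · w√2 = 0.95 m² = 950,000 mm², so w ≈ 819.6 mm and w√2 ≈ 1159.1 mm → W0 = 820 × 1159 mm.
W1: ⌊1159/2⌋ × 820 = 579 × 820 mm
W2: ⌊820/2⌋ × 579 = 410 × 579 mm
W3: ⌊579/2⌋ × 410 = 289 × 410 mm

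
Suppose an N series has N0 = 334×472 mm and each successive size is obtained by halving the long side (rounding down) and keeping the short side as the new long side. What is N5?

59 × 83 mm

N1: ⌊472/2⌋ × 334 = 236 × 334 mm
N2: ⌊334/2⌋ × 236 = 167 × 236 mm
N3: ⌊236/2⌋ × 167 = 118 × 167 mm
N4: ⌊167/2⌋ × 118 = 83 × 118 mm
N5: ⌊118/2⌋ × 83 = 59 × 83 mm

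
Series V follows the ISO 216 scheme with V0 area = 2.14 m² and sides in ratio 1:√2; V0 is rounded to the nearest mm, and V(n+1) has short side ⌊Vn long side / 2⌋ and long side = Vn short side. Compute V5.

Let V0's short side be w mm. w · w√2 = 2.14 m² = 2,140,000 mm², so w ≈ 1230.1 mm and w√2 ≈ 1739.7 mm → V0 = 1230 × 1740 mm.
V1: ⌊1740/2⌋ × 1230 = 870 × 1230 mm
V2: ⌊1230/2⌋ × 870 = 615 × 870 mm
V3: ⌊870/2⌋ × 615 = 435 × 615 mm
V4: ⌊615/2⌋ × 435 = 307 × 435 mm
V5: ⌊435/2⌋ × 307 = 217 × 307 mm

217 × 307 mm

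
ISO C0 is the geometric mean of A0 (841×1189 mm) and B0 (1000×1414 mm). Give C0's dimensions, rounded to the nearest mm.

917 × 1297 mm

Short: √(841 · 1000) = √841000 ≈ 917.1 mm.
Long: √(1189 · 1414) = √1681246 ≈ 1296.6 mm.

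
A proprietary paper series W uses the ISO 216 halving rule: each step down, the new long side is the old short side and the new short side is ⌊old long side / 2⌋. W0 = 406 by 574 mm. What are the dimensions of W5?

W1: ⌊574/2⌋ × 406 = 287 × 406 mm
W2: ⌊406/2⌋ × 287 = 203 × 287 mm
W3: ⌊287/2⌋ × 203 = 143 × 203 mm
W4: ⌊203/2⌋ × 143 = 101 × 143 mm
W5: ⌊143/2⌋ × 101 = 71 × 101 mm

71 × 101 mm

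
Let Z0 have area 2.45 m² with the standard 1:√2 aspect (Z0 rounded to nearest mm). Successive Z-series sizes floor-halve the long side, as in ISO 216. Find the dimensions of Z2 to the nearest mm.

658 × 930 mm

Let Z0's short side be w mm. w · w√2 = 2.45 m² = 2,450,000 mm², so w ≈ 1316.2 mm and w√2 ≈ 1861.4 mm → Z0 = 1316 × 1861 mm.
Z1: ⌊1861/2⌋ × 1316 = 930 × 1316 mm
Z2: ⌊1316/2⌋ × 930 = 658 × 930 mm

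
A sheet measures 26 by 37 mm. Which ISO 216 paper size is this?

A10 (26 × 37 mm)

Aspect ratio 37/26 ≈ 1.423 — close to the ISO √2 ≈ 1.414.
In the A-series (A0 area = 1 m²): A10 = 26 × 37 mm.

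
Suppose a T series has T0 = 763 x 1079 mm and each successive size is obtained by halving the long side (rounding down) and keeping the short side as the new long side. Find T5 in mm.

134 × 190 mm

T1 = 539 × 763 mm (from T0 by 1 halving).
T2: ⌊763/2⌋ × 539 = 381 × 539 mm
T3: ⌊539/2⌋ × 381 = 269 × 381 mm
T4: ⌊381/2⌋ × 269 = 190 × 269 mm
T5: ⌊269/2⌋ × 190 = 134 × 190 mm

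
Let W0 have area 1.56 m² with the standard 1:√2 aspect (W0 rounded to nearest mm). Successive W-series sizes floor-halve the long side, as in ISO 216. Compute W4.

262 × 371 mm

Let W0's short side be w mm. w · w√2 = 1.56 m² = 1,560,000 mm², so w ≈ 1050.3 mm and w√2 ≈ 1485.3 mm → W0 = 1050 × 1485 mm.
W1: ⌊1485/2⌋ × 1050 = 742 × 1050 mm
W2: ⌊1050/2⌋ × 742 = 525 × 742 mm
W3: ⌊742/2⌋ × 525 = 371 × 525 mm
W4: ⌊525/2⌋ × 371 = 262 × 371 mm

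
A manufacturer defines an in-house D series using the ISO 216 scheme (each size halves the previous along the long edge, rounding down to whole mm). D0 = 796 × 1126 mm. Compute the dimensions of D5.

D1: ⌊1126/2⌋ × 796 = 563 × 796 mm
D2: ⌊796/2⌋ × 563 = 398 × 563 mm
D3: ⌊563/2⌋ × 398 = 281 × 398 mm
D4: ⌊398/2⌋ × 281 = 199 × 281 mm
D5: ⌊281/2⌋ × 199 = 140 × 199 mm

140 × 199 mm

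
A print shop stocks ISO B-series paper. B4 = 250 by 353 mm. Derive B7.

B5: ⌊353/2⌋ × 250 = 176 × 250 mm
B6: ⌊250/2⌋ × 176 = 125 × 176 mm
B7: ⌊176/2⌋ × 125 = 88 × 125 mm

88 × 125 mm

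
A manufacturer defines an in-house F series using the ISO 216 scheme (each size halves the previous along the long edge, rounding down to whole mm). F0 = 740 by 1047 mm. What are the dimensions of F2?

F1: ⌊1047/2⌋ × 740 = 523 × 740 mm
F2: ⌊740/2⌋ × 523 = 370 × 523 mm

370 × 523 mm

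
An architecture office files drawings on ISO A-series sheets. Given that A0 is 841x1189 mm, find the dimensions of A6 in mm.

A1: ⌊1189/2⌋ × 841 = 594 × 841 mm
A2: ⌊841/2⌋ × 594 = 420 × 594 mm
A3: ⌊594/2⌋ × 420 = 297 × 420 mm
A4: ⌊420/2⌋ × 297 = 210 × 297 mm
A5: ⌊297/2⌋ × 210 = 148 × 210 mm
A6: ⌊210/2⌋ × 148 = 105 × 148 mm

105 × 148 mm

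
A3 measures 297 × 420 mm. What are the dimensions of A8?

A4: ⌊420/2⌋ × 297 = 210 × 297 mm
A5: ⌊297/2⌋ × 210 = 148 × 210 mm
A6: ⌊210/2⌋ × 148 = 105 × 148 mm
A7: ⌊148/2⌋ × 105 = 74 × 105 mm
A8: ⌊105/2⌋ × 74 = 52 × 74 mm

52 × 74 mm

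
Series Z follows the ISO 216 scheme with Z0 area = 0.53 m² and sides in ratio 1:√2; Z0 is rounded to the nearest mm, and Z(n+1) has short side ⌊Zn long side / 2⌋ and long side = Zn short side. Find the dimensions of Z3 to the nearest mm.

216 × 306 mm

Let Z0's short side be w mm. w · w√2 = 0.53 m² = 530,000 mm², so w ≈ 612.2 mm and w√2 ≈ 865.8 mm → Z0 = 612 × 866 mm.
Z1: ⌊866/2⌋ × 612 = 433 × 612 mm
Z2: ⌊612/2⌋ × 433 = 306 × 433 mm
Z3: ⌊433/2⌋ × 306 = 216 × 306 mm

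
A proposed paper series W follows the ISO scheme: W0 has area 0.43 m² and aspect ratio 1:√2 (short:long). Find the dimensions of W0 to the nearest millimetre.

Let the short side be w mm. Then w · w√2 = 0.43 m² = 430,000 mm².
w² = 430,000/√2, so w ≈ 551.4 mm; long side = w√2 ≈ 779.8 mm.

551 × 780 mm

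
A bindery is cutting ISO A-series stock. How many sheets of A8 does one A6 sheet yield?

4

Each ISO step halves the sheet: 1 × A6 → 2 × A7 → 4 × A8
From A6 to A8 is 2 halving steps: 2^2 = 4.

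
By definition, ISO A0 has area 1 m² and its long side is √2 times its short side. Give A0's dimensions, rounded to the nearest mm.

841 × 1189 mm

Let the short side be w mm. Then the long side is w√2 and w · w√2 = 10⁶ mm².
w² = 10⁶/√2, so w = 1000 / 2^(1/4) ≈ 840.9 mm; long side = 1000 · 2^(1/4) ≈ 1189.2 mm.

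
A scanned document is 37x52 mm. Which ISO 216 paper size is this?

Aspect ratio 52/37 ≈ 1.405 — close to the ISO √2 ≈ 1.414.
In the A-series (A0 area = 1 m²): A9 = 37 × 52 mm.

A9 (37 × 52 mm)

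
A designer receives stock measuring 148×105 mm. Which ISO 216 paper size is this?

Aspect ratio 148/105 ≈ 1.410 — close to the ISO √2 ≈ 1.414.
In the A-series (A0 area = 1 m²): A6 = 105 × 148 mm.

A6 (105 × 148 mm)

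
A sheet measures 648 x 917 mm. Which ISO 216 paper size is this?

C1 (648 × 917 mm)

Aspect ratio 917/648 ≈ 1.415 — close to the ISO √2 ≈ 1.414.
In the C-series (envelope sizes, between A and B): C1 = 648 × 917 mm.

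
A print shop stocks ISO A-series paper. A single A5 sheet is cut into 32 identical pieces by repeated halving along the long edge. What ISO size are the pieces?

A10

32 = 2^5, so 5 halving steps.
A5 → A6 → … → A10 after 5 steps.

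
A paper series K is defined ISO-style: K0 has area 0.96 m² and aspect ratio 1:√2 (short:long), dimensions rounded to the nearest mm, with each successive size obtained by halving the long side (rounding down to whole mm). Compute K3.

Let K0's short side be w mm. w · w√2 = 0.96 m² = 960,000 mm², so w ≈ 823.9 mm and w√2 ≈ 1165.2 mm → K0 = 824 × 1165 mm.
K1: ⌊1165/2⌋ × 824 = 582 × 824 mm
K2: ⌊824/2⌋ × 582 = 412 × 582 mm
K3: ⌊582/2⌋ × 412 = 291 × 412 mm

291 × 412 mm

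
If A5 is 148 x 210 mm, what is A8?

52 × 74 mm

A6: ⌊210/2⌋ × 148 = 105 × 148 mm
A7: ⌊148/2⌋ × 105 = 74 × 105 mm
A8: ⌊105/2⌋ × 74 = 52 × 74 mm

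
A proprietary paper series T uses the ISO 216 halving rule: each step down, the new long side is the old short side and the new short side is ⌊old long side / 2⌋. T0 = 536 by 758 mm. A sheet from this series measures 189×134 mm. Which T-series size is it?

T4

T0: 536 × 758 mm
T1: 379 × 536 mm
T2: 268 × 379 mm
T3: 189 × 268 mm
T4: 134 × 189 mm
T5: 94 × 134 mm
→ matches T4.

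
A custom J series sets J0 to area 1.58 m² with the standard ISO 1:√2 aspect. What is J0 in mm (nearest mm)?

1057 × 1495 mm

Let the short side be w mm. Then w · w√2 = 1.58 m² = 1,580,000 mm².
w² = 1,580,000/√2, so w ≈ 1057.0 mm; long side = w√2 ≈ 1494.8 mm.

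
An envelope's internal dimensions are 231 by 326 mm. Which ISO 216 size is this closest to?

C4 (229 × 324 mm)

Aspect ratio 326/231 ≈ 1.411 — close to the ISO √2 ≈ 1.414.
In the C-series (envelope sizes, between A and B): C4 = 229 × 324 mm.
Off by 4 mm total — nearest standard size.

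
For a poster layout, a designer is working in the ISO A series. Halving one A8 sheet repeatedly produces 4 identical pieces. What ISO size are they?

4 = 2^2, so 2 halving steps.
A8 → A9 → … → A10 after 2 steps.

A10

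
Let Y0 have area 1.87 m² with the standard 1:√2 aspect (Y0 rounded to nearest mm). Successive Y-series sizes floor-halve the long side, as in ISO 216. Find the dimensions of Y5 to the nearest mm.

Let Y0's short side be w mm. w · w√2 = 1.87 m² = 1,870,000 mm², so w ≈ 1149.9 mm and w√2 ≈ 1626.2 mm → Y0 = 1150 × 1626 mm.
Y1: ⌊1626/2⌋ × 1150 = 813 × 1150 mm
Y2: ⌊1150/2⌋ × 813 = 575 × 813 mm
Y3: ⌊813/2⌋ × 575 = 406 × 575 mm
Y4: ⌊575/2⌋ × 406 = 287 × 406 mm
Y5: ⌊406/2⌋ × 287 = 203 × 287 mm

203 × 287 mm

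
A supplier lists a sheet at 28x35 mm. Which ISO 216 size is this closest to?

Aspect ratio 35/28 ≈ 1.250 (ISO target is √2 ≈ 1.414).
In the A-series (A0 area = 1 m²): A10 = 26 × 37 mm.
Off by 4 mm total — nearest standard size.

A10 (26 × 37 mm)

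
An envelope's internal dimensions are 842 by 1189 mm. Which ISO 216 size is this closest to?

A0 (841 × 1189 mm)

Aspect ratio 1189/842 ≈ 1.412 — close to the ISO √2 ≈ 1.414.
In the A-series (A0 area = 1 m²): A0 = 841 × 1189 mm.
Off by 1 mm total — nearest standard size.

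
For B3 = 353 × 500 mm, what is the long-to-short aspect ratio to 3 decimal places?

500 / 353 = 1.416
ISO 216 targets √2 ≈ 1.414; the +0.002 deviation is from mm rounding.

1.416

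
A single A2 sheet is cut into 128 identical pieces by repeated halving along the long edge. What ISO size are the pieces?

A9

128 = 2^7, so 7 halving steps.
A2 → A3 → … → A9 after 7 steps.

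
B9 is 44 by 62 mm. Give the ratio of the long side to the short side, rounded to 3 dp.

62 / 44 = 1.409
ISO 216 targets √2 ≈ 1.414; the -0.005 deviation is from mm rounding.

1.409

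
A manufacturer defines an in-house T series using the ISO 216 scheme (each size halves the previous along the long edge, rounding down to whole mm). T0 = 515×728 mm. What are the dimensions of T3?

T1: ⌊728/2⌋ × 515 = 364 × 515 mm
T2: ⌊515/2⌋ × 364 = 257 × 364 mm
T3: ⌊364/2⌋ × 257 = 182 × 257 mm

182 × 257 mm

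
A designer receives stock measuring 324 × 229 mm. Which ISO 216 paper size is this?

Aspect ratio 324/229 ≈ 1.415 — close to the ISO √2 ≈ 1.414.
In the C-series (envelope sizes, between A and B): C4 = 229 × 324 mm.

C4 (229 × 324 mm)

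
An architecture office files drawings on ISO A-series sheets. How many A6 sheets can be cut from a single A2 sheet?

Each ISO step halves the sheet: 1 × A2 → 2 × A3 → 4 × A4 → 8 × A5 → …
From A2 to A6 is 4 halving steps: 2^4 = 16.

16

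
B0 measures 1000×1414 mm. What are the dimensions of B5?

176 × 250 mm

B1: ⌊1414/2⌋ × 1000 = 707 × 1000 mm
B2: ⌊1000/2⌋ × 707 = 500 × 707 mm
B3: ⌊707/2⌋ × 500 = 353 × 500 mm
B4: ⌊500/2⌋ × 353 = 250 × 353 mm
B5: ⌊353/2⌋ × 250 = 176 × 250 mm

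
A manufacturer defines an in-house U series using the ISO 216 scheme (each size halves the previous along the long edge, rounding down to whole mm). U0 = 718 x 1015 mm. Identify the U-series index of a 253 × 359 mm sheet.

U3

U0: 718 × 1015 mm
U1: 507 × 718 mm
U2: 359 × 507 mm
U3: 253 × 359 mm
U4: 179 × 253 mm
→ matches U3.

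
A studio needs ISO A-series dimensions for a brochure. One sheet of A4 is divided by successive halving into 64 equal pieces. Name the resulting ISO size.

64 = 2^6, so 6 halving steps.
A4 → A5 → … → A10 after 6 steps.

A10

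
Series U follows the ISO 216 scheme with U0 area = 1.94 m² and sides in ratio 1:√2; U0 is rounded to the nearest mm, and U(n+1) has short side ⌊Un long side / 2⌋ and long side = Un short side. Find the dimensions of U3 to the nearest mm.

414 × 585 mm

Let U0's short side be w mm. w · w√2 = 1.94 m² = 1,940,000 mm², so w ≈ 1171.2 mm and w√2 ≈ 1656.4 mm → U0 = 1171 × 1656 mm.
U1: ⌊1656/2⌋ × 1171 = 828 × 1171 mm
U2: ⌊1171/2⌋ × 828 = 585 × 828 mm
U3: ⌊828/2⌋ × 585 = 414 × 585 mm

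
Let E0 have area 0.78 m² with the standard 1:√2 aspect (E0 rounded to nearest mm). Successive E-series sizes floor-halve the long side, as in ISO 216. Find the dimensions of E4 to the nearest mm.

185 × 262 mm

Let E0's short side be w mm. w · w√2 = 0.78 m² = 780,000 mm², so w ≈ 742.7 mm and w√2 ≈ 1050.3 mm → E0 = 743 × 1050 mm.
E1: ⌊1050/2⌋ × 743 = 525 × 743 mm
E2: ⌊743/2⌋ × 525 = 371 × 525 mm
E3: ⌊525/2⌋ × 371 = 262 × 371 mm
E4: ⌊371/2⌋ × 262 = 185 × 262 mm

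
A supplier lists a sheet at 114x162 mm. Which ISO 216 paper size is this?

C6 (114 × 162 mm)

Aspect ratio 162/114 ≈ 1.421 — close to the ISO √2 ≈ 1.414.
In the C-series (envelope sizes, between A and B): C6 = 114 × 162 mm.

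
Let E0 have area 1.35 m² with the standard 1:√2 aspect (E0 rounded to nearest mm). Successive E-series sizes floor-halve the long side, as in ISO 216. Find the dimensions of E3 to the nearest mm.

Let E0's short side be w mm. w · w√2 = 1.35 m² = 1,350,000 mm², so w ≈ 977.0 mm and w√2 ≈ 1381.7 mm → E0 = 977 × 1382 mm.
E1: ⌊1382/2⌋ × 977 = 691 × 977 mm
E2: ⌊977/2⌋ × 691 = 488 × 691 mm
E3: ⌊691/2⌋ × 488 = 345 × 488 mm

345 × 488 mm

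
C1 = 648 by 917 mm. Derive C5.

C2: ⌊917/2⌋ × 648 = 458 × 648 mm
C3: ⌊648/2⌋ × 458 = 324 × 458 mm
C4: ⌊458/2⌋ × 324 = 229 × 324 mm
C5: ⌊324/2⌋ × 229 = 162 × 229 mm

162 × 229 mm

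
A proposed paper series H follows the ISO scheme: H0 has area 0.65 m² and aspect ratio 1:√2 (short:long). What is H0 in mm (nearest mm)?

Let the short side be w mm. Then w · w√2 = 0.65 m² = 650,000 mm².
w² = 650,000/√2, so w ≈ 678.0 mm; long side = w√2 ≈ 958.8 mm.

678 × 959 mm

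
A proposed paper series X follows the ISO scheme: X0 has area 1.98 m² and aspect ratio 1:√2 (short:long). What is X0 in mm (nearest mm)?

1183 × 1673 mm

Let the short side be w mm. Then w · w√2 = 1.98 m² = 1,980,000 mm².
w² = 1,980,000/√2, so w ≈ 1183.2 mm; long side = w√2 ≈ 1673.4 mm.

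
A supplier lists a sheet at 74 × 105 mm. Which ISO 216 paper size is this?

Aspect ratio 105/74 ≈ 1.419 — close to the ISO √2 ≈ 1.414.
In the A-series (A0 area = 1 m²): A7 = 74 × 105 mm.

A7 (74 × 105 mm)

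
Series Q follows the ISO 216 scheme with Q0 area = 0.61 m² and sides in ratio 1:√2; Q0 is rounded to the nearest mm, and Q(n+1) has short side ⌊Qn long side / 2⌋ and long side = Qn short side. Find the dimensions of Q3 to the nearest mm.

232 × 328 mm

Let Q0's short side be w mm. w · w√2 = 0.61 m² = 610,000 mm², so w ≈ 656.8 mm and w√2 ≈ 928.8 mm → Q0 = 657 × 929 mm.
Q1: ⌊929/2⌋ × 657 = 464 × 657 mm
Q2: ⌊657/2⌋ × 464 = 328 × 464 mm
Q3: ⌊464/2⌋ × 328 = 232 × 328 mm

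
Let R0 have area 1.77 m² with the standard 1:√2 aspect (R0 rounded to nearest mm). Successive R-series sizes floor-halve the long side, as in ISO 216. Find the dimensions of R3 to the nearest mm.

395 × 559 mm

Let R0's short side be w mm. w · w√2 = 1.77 m² = 1,770,000 mm², so w ≈ 1118.7 mm and w√2 ≈ 1582.1 mm → R0 = 1119 × 1582 mm.
R1: ⌊1582/2⌋ × 1119 = 791 × 1119 mm
R2: ⌊1119/2⌋ × 791 = 559 × 791 mm
R3: ⌊791/2⌋ × 559 = 395 × 559 mm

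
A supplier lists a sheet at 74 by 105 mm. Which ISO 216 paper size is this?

A7 (74 × 105 mm)

Aspect ratio 105/74 ≈ 1.419 — close to the ISO √2 ≈ 1.414.
In the A-series (A0 area = 1 m²): A7 = 74 × 105 mm.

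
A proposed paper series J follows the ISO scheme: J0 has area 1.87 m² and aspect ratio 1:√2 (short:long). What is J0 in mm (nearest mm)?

1150 × 1626 mm

Let the short side be w mm. Then w · w√2 = 1.87 m² = 1,870,000 mm².
w² = 1,870,000/√2, so w ≈ 1149.9 mm; long side = w√2 ≈ 1626.2 mm.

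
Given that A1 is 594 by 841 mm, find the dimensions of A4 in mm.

210 × 297 mm

A2: ⌊841/2⌋ × 594 = 420 × 594 mm
A3: ⌊594/2⌋ × 420 = 297 × 420 mm
A4: ⌊420/2⌋ × 297 = 210 × 297 mm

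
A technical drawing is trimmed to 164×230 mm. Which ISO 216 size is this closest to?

C5 (162 × 229 mm)

Aspect ratio 230/164 ≈ 1.402 — close to the ISO √2 ≈ 1.414.
In the C-series (envelope sizes, between A and B): C5 = 162 × 229 mm.
Off by 3 mm total — nearest standard size.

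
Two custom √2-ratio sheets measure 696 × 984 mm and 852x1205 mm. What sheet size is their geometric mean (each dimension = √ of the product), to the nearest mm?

Short side: √(696 · 852) = √592992 ≈ 770.1 → 770 mm
Long side: √(984 · 1205) = √1185720 ≈ 1088.9 → 1089 mm

770 × 1089 mm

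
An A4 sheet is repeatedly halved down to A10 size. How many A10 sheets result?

Each ISO step halves the sheet: 1 × A4 → 2 × A5 → 4 × A6 → 8 × A7 → …
From A4 to A10 is 6 halving steps: 2^6 = 64.

64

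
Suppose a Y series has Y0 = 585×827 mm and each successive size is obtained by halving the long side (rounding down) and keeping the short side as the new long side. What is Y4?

146 × 206 mm

Y1: ⌊827/2⌋ × 585 = 413 × 585 mm
Y2: ⌊585/2⌋ × 413 = 292 × 413 mm
Y3: ⌊413/2⌋ × 292 = 206 × 292 mm
Y4: ⌊292/2⌋ × 206 = 146 × 206 mm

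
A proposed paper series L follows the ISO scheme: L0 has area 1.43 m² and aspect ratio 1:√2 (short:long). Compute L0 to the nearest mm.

Let the short side be w mm. Then w · w√2 = 1.43 m² = 1,430,000 mm².
w² = 1,430,000/√2, so w ≈ 1005.6 mm; long side = w√2 ≈ 1422.1 mm.

1006 × 1422 mm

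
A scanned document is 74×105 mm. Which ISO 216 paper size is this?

Aspect ratio 105/74 ≈ 1.419 — close to the ISO √2 ≈ 1.414.
In the A-series (A0 area = 1 m²): A7 = 74 × 105 mm.

A7 (74 × 105 mm)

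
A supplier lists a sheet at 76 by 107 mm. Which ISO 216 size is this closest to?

Aspect ratio 107/76 ≈ 1.408 — close to the ISO √2 ≈ 1.414.
In the A-series (A0 area = 1 m²): A7 = 74 × 105 mm.
Off by 4 mm total — nearest standard size.

A7 (74 × 105 mm)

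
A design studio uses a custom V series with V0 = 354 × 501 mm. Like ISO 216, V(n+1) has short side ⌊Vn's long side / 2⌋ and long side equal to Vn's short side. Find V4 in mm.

88 × 125 mm

V1: ⌊501/2⌋ × 354 = 250 × 354 mm
V2: ⌊354/2⌋ × 250 = 177 × 250 mm
V3: ⌊250/2⌋ × 177 = 125 × 177 mm
V4: ⌊177/2⌋ × 125 = 88 × 125 mm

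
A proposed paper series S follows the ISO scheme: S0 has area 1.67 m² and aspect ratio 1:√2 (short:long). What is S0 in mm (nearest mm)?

1087 × 1537 mm

Let the short side be w mm. Then w · w√2 = 1.67 m² = 1,670,000 mm².
w² = 1,670,000/√2, so w ≈ 1086.7 mm; long side = w√2 ≈ 1536.8 mm.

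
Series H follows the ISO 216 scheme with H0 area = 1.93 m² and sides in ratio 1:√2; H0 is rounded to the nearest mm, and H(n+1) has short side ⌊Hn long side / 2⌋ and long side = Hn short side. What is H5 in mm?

Let H0's short side be w mm. w · w√2 = 1.93 m² = 1,930,000 mm², so w ≈ 1168.2 mm and w√2 ≈ 1652.1 mm → H0 = 1168 × 1652 mm.
H1: ⌊1652/2⌋ × 1168 = 826 × 1168 mm
H2: ⌊1168/2⌋ × 826 = 584 × 826 mm
H3: ⌊826/2⌋ × 584 = 413 × 584 mm
H4: ⌊584/2⌋ × 413 = 292 × 413 mm
H5: ⌊413/2⌋ × 292 = 206 × 292 mm

206 × 292 mm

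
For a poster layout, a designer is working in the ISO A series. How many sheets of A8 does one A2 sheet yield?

64

A2 = 420 × 594 mm; A8 = 52 × 74 mm.
Each halving step doubles the count; 6 steps from A2 to A8.
2^6 = 64.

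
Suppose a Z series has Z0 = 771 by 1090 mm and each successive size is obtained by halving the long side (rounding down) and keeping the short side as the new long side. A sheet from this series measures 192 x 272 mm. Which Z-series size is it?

Z4

Z0: 771 × 1090 mm
Z1: 545 × 771 mm
Z2: 385 × 545 mm
Z3: 272 × 385 mm
Z4: 192 × 272 mm
Z5: 136 × 192 mm
→ matches Z4.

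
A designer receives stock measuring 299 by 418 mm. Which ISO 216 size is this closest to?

Aspect ratio 418/299 ≈ 1.398 (ISO target is √2 ≈ 1.414).
In the A-series (A0 area = 1 m²): A3 = 297 × 420 mm.
Off by 4 mm total — nearest standard size.

A3 (297 × 420 mm)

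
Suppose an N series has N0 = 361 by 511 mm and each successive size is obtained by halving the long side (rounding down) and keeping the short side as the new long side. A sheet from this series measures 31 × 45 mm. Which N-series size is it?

N7

N0: 361 × 511 mm
N1: 255 × 361 mm
N2: 180 × 255 mm
N3: 127 × 180 mm
N4: 90 × 127 mm
N5: 63 × 90 mm
N6: 45 × 63 mm
N7: 31 × 45 mm
N8: 22 × 31 mm
→ matches N7.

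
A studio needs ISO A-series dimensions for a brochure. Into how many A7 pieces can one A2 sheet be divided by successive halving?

A2 = 420 × 594 mm; A7 = 74 × 105 mm.
Each halving step doubles the count; 5 steps from A2 to A7.
2^5 = 32.

32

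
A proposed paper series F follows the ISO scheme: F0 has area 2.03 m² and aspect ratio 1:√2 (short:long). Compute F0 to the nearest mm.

1198 × 1694 mm

Let the short side be w mm. Then w · w√2 = 2.03 m² = 2,030,000 mm².
w² = 2,030,000/√2, so w ≈ 1198.1 mm; long side = w√2 ≈ 1694.4 mm.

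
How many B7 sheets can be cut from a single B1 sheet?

Each ISO step halves the sheet: 1 × B1 → 2 × B2 → 4 × B3 → 8 × B4 → …
From B1 to B7 is 6 halving steps: 2^6 = 64.

64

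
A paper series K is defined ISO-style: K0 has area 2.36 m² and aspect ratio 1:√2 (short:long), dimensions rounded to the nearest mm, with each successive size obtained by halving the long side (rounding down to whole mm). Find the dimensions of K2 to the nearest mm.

646 × 913 mm

Let K0's short side be w mm. w · w√2 = 2.36 m² = 2,360,000 mm², so w ≈ 1291.8 mm and w√2 ≈ 1826.9 mm → K0 = 1292 × 1827 mm.
K1: ⌊1827/2⌋ × 1292 = 913 × 1292 mm
K2: ⌊1292/2⌋ × 913 = 646 × 913 mm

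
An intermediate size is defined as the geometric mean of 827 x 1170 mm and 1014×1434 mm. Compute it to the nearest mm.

Short side: √(827 · 1014) = √838578 ≈ 915.7 → 916 mm
Long side: √(1170 · 1434) = √1677780 ≈ 1295.3 → 1295 mm

916 × 1295 mm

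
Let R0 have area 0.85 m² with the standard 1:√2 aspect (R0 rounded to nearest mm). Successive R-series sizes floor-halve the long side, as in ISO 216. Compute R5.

137 × 193 mm

Let R0's short side be w mm. w · w√2 = 0.85 m² = 850,000 mm², so w ≈ 775.3 mm and w√2 ≈ 1096.4 mm → R0 = 775 × 1096 mm.
R1: ⌊1096/2⌋ × 775 = 548 × 775 mm
R2: ⌊775/2⌋ × 548 = 387 × 548 mm
R3: ⌊548/2⌋ × 387 = 274 × 387 mm
R4: ⌊387/2⌋ × 274 = 193 × 274 mm
R5: ⌊274/2⌋ × 193 = 137 × 193 mm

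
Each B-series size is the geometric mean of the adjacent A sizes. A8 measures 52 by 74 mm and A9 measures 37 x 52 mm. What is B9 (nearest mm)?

44 × 62 mm

Short side: √(52 · 37) = √1924 ≈ 43.9 → 44 mm
Long side: √(74 · 52) = √3848 ≈ 62.0 → 62 mm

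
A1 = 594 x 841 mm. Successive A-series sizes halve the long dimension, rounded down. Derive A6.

A2: ⌊841/2⌋ × 594 = 420 × 594 mm
A3: ⌊594/2⌋ × 420 = 297 × 420 mm
A4: ⌊420/2⌋ × 297 = 210 × 297 mm
A5: ⌊297/2⌋ × 210 = 148 × 210 mm
A6: ⌊210/2⌋ × 148 = 105 × 148 mm

105 × 148 mm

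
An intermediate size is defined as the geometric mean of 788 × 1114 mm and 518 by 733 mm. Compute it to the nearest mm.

639 × 904 mm

Short side: √(788 · 518) = √408184 ≈ 638.9 → 639 mm
Long side: √(1114 · 733) = √816562 ≈ 903.6 → 904 mm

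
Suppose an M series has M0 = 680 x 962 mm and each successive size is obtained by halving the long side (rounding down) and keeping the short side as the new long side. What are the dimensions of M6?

85 × 120 mm

M1: ⌊962/2⌋ × 680 = 481 × 680 mm
M2: ⌊680/2⌋ × 481 = 340 × 481 mm
M3: ⌊481/2⌋ × 340 = 240 × 340 mm
M4: ⌊340/2⌋ × 240 = 170 × 240 mm
M5: ⌊240/2⌋ × 170 = 120 × 170 mm
M6: ⌊170/2⌋ × 120 = 85 × 120 mm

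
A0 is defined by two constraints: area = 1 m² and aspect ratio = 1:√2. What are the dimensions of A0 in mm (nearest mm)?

841 × 1189 mm

Let the short side be w mm. Then the long side is w√2 and w · w√2 = 10⁶ mm².
w² = 10⁶/√2, so w = 1000 / 2^(1/4) ≈ 840.9 mm; long side = 1000 · 2^(1/4) ≈ 1189.2 mm.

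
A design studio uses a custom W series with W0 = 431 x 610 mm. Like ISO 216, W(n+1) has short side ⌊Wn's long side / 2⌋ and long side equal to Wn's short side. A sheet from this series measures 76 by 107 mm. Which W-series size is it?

W5

W0: 431 × 610 mm
W1: 305 × 431 mm
W2: 215 × 305 mm
W3: 152 × 215 mm
W4: 107 × 152 mm
W5: 76 × 107 mm
W6: 53 × 76 mm
→ matches W5.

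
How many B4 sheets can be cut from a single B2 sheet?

Each ISO step halves the sheet: 1 × B2 → 2 × B3 → 4 × B4
From B2 to B4 is 2 halving steps: 2^2 = 4.

4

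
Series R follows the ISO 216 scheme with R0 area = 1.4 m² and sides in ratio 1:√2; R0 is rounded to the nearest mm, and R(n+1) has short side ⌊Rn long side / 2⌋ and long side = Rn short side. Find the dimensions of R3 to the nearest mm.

Let R0's short side be w mm. w · w√2 = 1.4 m² = 1,400,000 mm², so w ≈ 995.0 mm and w√2 ≈ 1407.1 mm → R0 = 995 × 1407 mm.
R1: ⌊1407/2⌋ × 995 = 703 × 995 mm
R2: ⌊995/2⌋ × 703 = 497 × 703 mm
R3: ⌊703/2⌋ × 497 = 351 × 497 mm

351 × 497 mm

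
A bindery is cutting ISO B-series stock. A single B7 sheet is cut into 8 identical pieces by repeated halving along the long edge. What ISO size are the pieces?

8 = 2^3, so 3 halving steps.
B7 → B8 → … → B10 after 3 steps.

B10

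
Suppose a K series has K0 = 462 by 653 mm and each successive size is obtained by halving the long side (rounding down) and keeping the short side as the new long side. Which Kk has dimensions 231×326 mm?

K0: 462 × 653 mm
K1: 326 × 462 mm
K2: 231 × 326 mm
K3: 163 × 231 mm
→ matches K2.

K2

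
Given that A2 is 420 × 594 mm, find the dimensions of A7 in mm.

74 × 105 mm

A3: ⌊594/2⌋ × 420 = 297 × 420 mm
A4: ⌊420/2⌋ × 297 = 210 × 297 mm
A5: ⌊297/2⌋ × 210 = 148 × 210 mm
A6: ⌊210/2⌋ × 148 = 105 × 148 mm
A7: ⌊148/2⌋ × 105 = 74 × 105 mm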